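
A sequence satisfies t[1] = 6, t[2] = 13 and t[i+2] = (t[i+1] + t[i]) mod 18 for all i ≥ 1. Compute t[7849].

t[1] = 6, t[2] = 13, t[3] = 1, t[4] = 14, t[5] = 15, t[6] = 11, t[7] = 8, t[8] = 1, t[9] = 9, t[10] = 10, t[11] = 1, t[12] = 11, t[13] = 12, t[14] = 5, t[15] = 17, t[16] = 4, t[17] = 3, t[18] = 7, t[19] = 10, t[20] = 17, t[21] = 9, t[22] = 8, t[23] = 17, t[24] = 7, t[25] = 6, t[26] = 13.
Since (t[25], t[26]) = (t[1], t[2]) = (6, 13) (two consecutive terms determine the rest), the sequence is periodic with period 24.
So t[7849] = t[1 + ((7849-1) mod 24)] = t[1] = 6.

6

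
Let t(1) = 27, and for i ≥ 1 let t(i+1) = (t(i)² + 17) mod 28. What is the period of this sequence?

t(1) = 27; t(2) = 18; t(3) = 5; t(4) = 14; t(5) = 17; t(6) = 26; t(7) = 21; t(8) = 10; t(9) = 5.
Since t(9) = t(3) = 5, the sequence is eventually periodic: after a pre-period of length 2 it cycles with period 6.

6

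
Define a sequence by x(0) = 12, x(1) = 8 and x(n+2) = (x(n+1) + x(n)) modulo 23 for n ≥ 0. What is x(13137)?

x(0) = 12, x(1) = 8, x(2) = 20, x(3) = 5, x(4) = 2, x(5) = 7, x(6) = 9, x(7) = 16, x(8) = 2, x(9) = 18, x(10) = 20, x(11) = 15, x(12) = 12, x(13) = 4, x(14) = 16, x(15) = 20, x(16) = 13, x(17) = 10, x(18) = 0, x(19) = 10, x(20) = 10, x(21) = 20, x(22) = 7, x(23) = 4, x(24) = 11, x(25) = 15, x(26) = 3, x(27) = 18, x(28) = 21, x(29) = 16, x(30) = 14, x(31) = 7, x(32) = 21, x(33) = 5, x(34) = 3, x(35) = 8, x(36) = 11, x(37) = 19, x(38) = 7, x(39) = 3, x(40) = 10, x(41) = 13, x(42) = 0, x(43) = 13, x(44) = 13, x(45) = 3, x(46) = 16, x(47) = 19, x(48) = 12, x(49) = 8.
Since (x(48), x(49)) = (x(0), x(1)) = (12, 8) (two consecutive terms determine the rest), the sequence is periodic with period 48.
So x(13137) = x(0 + ((13137-0) mod 48)) = x(33) = 5.

5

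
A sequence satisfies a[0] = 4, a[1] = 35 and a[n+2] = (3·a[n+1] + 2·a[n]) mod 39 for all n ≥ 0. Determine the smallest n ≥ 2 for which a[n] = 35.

2

Listing terms: a[0] = 4,  a[1] = 35,  a[2] = 35,  a[3] = 19,  a[4] = 10,  a[5] = 29,  a[6] = 29,  a[7] = 28,  a[8] = 25,  a[9] = 14,  a[10] = 14,  a[11] = 31,  a[12] = 4,  a[13] = 35.
Since (a[12], a[13]) = (a[0], a[1]) = (4, 35) (two consecutive terms determine the rest), the sequence is periodic with period 12.
The value 35 first appears (with n ≥ 2) at a[2].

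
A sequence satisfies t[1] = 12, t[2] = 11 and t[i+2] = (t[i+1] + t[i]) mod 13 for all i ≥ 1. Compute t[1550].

Listing terms: t[1] = 12, t[2] = 11, t[3] = 10, t[4] = 8, t[5] = 5, t[6] = 0, t[7] = 5, t[8] = 5, t[9] = 10, t[10] = 2, t[11] = 12, t[12] = 1, t[13] = 0, t[14] = 1, t[15] = 1, t[16] = 2, t[17] = 3, t[18] = 5, t[19] = 8, t[20] = 0, t[21] = 8, t[22] = 8, t[23] = 3, t[24] = 11, t[25] = 1, t[26] = 12, t[27] = 0, t[28] = 12, t[29] = 12, t[30] = 11.
Since (t[29], t[30]) = (t[1], t[2]) = (12, 11) (two consecutive terms determine the rest), the sequence is periodic with period 28.
(1550 - 1) mod 28 = 9, so t[1550] = t[10] = 2.

2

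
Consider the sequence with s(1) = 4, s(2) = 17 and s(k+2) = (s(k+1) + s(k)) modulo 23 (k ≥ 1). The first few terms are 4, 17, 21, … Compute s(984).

10

s(1) = 4, s(2) = 17, s(3) = 21, s(4) = 15, s(5) = 13, s(6) = 5, s(7) = 18, s(8) = 0, s(9) = 18, s(10) = 18, s(11) = 13, s(12) = 8, s(13) = 21, s(14) = 6, s(15) = 4, s(16) = 10, s(17) = 14, s(18) = 1, s(19) = 15, s(20) = 16, s(21) = 8, s(22) = 1, s(23) = 9, s(24) = 10, s(25) = 19, s(26) = 6, s(27) = 2, s(28) = 8, s(29) = 10, s(30) = 18, s(31) = 5, s(32) = 0, s(33) = 5, s(34) = 5, s(35) = 10, s(36) = 15, s(37) = 2, s(38) = 17, s(39) = 19, s(40) = 13, s(41) = 9, s(42) = 22, s(43) = 8, s(44) = 7, s(45) = 15, s(46) = 22, s(47) = 14, s(48) = 13, s(49) = 4, s(50) = 17.
Since (s(49), s(50)) = (s(1), s(2)) = (4, 17) (two consecutive terms determine the rest), the sequence is periodic with period 48.
So s(984) = s(1 + ((984-1) mod 48)) = s(24) = 10.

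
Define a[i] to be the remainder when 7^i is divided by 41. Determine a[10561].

Computing terms: a[0] = 1; a[1] = 7; a[2] = 8; a[3] = 15; a[4] = 23; a[5] = 38; a[6] = 20; a[7] = 17; a[8] = 37; a[9] = 13; a[10] = 9; a[11] = 22; a[12] = 31; a[13] = 12; a[14] = 2; a[15] = 14; a[16] = 16; a[17] = 30; a[18] = 5; a[19] = 35; a[20] = 40; a[21] = 34; a[22] = 33; a[23] = 26; a[24] = 18; a[25] = 3; a[26] = 21; a[27] = 24; a[28] = 4; a[29] = 28; a[30] = 32; a[31] = 19; a[32] = 10; a[33] = 29; a[34] = 39; a[35] = 27; a[36] = 25; a[37] = 11; a[38] = 36; a[39] = 6; a[40] = 1.
The sequence repeats with period 40.
So a[10561] = a[0 + ((10561-0) mod 40)] = a[1] = 7.

7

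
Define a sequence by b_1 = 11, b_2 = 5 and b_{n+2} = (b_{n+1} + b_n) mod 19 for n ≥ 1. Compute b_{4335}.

2

Computing terms: b_1 = 11, b_2 = 5, b_3 = 16, b_4 = 2, b_5 = 18, b_6 = 1, b_7 = 0, b_8 = 1, b_9 = 1, b_{10} = 2, b_{11} = 3, b_{12} = 5, b_{13} = 8, b_{14} = 13, b_{15} = 2, b_{16} = 15, b_{17} = 17, b_{18} = 13, b_{19} = 11, b_{20} = 5.
The sequence repeats with period 18.
So b_{4335} = b_{1 + ((4335-1) mod 18)} = b_{15} = 2.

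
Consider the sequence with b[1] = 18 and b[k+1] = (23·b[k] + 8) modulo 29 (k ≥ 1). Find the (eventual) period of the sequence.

7

We have b[1] = 18; b[2] = 16; b[3] = 28; b[4] = 14; b[5] = 11; b[6] = 0; b[7] = 8; b[8] = 18.
Since b[8] = b[1] = 18, the sequence is periodic with period 7.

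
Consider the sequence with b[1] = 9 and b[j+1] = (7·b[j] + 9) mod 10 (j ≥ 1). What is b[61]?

We have b[1] = 9, b[2] = 2, b[3] = 3, b[4] = 0, b[5] = 9.
Since b[5] = b[1] = 9, the sequence is periodic with period 4.
(61 - 1) mod 4 = 0, so b[61] = b[1] = 9.

9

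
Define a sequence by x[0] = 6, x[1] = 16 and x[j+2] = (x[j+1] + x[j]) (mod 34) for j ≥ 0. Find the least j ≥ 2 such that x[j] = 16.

Computing terms: x[0] = 6; x[1] = 16; x[2] = 22; x[3] = 4; x[4] = 26; x[5] = 30; x[6] = 22; x[7] = 18; x[8] = 6; x[9] = 24; x[10] = 30; x[11] = 20; x[12] = 16; x[13] = 2; x[14] = 18; x[15] = 20; x[16] = 4; x[17] = 24; x[18] = 28; x[19] = 18; x[20] = 12; x[21] = 30; x[22] = 8; x[23] = 4; x[24] = 12; x[25] = 16; x[26] = 28; x[27] = 10; x[28] = 4; x[29] = 14; x[30] = 18; x[31] = 32; x[32] = 16; x[33] = 14; x[34] = 30; x[35] = 10; x[36] = 6; x[37] = 16.
Since (x[36], x[37]) = (x[0], x[1]) = (6, 16) (two consecutive terms determine the rest), the sequence is periodic with period 36.
The value 16 first appears (with j ≥ 2) at x[12].

12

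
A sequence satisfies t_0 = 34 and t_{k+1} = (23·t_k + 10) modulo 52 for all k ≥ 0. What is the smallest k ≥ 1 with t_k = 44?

t_0 = 34, t_1 = 12, t_2 = 26, t_3 = 36, t_4 = 6, t_5 = 44, t_6 = 34.
The sequence repeats with period 6.
The value 44 first appears (with k ≥ 1) at t_5.

5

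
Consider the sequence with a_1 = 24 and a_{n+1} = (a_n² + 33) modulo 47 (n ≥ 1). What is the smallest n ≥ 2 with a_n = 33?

Computing terms: a_1 = 24,  a_2 = 45,  a_3 = 37,  a_4 = 39,  a_5 = 3,  a_6 = 42,  a_7 = 11,  a_8 = 13,  a_9 = 14,  a_{10} = 41,  a_{11} = 22,  a_{12} = 0,  a_{13} = 33,  a_{14} = 41.
Since a_{14} = a_{10} = 41, the sequence is eventually periodic: after a pre-period of length 9 it cycles with period 4.
The value 33 first appears (with n ≥ 2) at a_{13}.

13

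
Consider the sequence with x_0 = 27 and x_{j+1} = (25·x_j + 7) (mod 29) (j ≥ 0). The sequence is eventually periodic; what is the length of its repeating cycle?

7

Listing terms: x_0 = 27; x_1 = 15; x_2 = 5; x_3 = 16; x_4 = 1; x_5 = 3; x_6 = 24; x_7 = 27.
Since x_7 = x_0 = 27, the sequence is periodic with period 7.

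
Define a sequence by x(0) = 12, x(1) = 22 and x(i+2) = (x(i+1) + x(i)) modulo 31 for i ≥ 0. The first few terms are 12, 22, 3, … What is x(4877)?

Computing terms: x(0) = 12; x(1) = 22; x(2) = 3; x(3) = 25; x(4) = 28; x(5) = 22; x(6) = 19; x(7) = 10; x(8) = 29; x(9) = 8; x(10) = 6; x(11) = 14; x(12) = 20; x(13) = 3; x(14) = 23; x(15) = 26; x(16) = 18; x(17) = 13; x(18) = 0; x(19) = 13; x(20) = 13; x(21) = 26; x(22) = 8; x(23) = 3; x(24) = 11; x(25) = 14; x(26) = 25; x(27) = 8; x(28) = 2; x(29) = 10; x(30) = 12; x(31) = 22.
The sequence repeats with period 30.
So x(4877) = x(0 + ((4877-0) mod 30)) = x(17) = 13.

13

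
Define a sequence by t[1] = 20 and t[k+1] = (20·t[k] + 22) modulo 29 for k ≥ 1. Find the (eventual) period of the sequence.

We have t[1] = 20,  t[2] = 16,  t[3] = 23,  t[4] = 18,  t[5] = 5,  t[6] = 6,  t[7] = 26,  t[8] = 20.
Since t[8] = t[1] = 20, the sequence is periodic with period 7.

7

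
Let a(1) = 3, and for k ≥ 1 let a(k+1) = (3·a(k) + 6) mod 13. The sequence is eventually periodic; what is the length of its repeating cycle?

Listing terms: a(1) = 3,  a(2) = 2,  a(3) = 12,  a(4) = 3.
The sequence repeats with period 3.

3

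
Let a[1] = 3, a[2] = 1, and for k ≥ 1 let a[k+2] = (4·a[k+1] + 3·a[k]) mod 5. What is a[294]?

1

Computing terms: a[1] = 3,  a[2] = 1,  a[3] = 3,  a[4] = 0,  a[5] = 4,  a[6] = 1,  a[7] = 1,  a[8] = 2,  a[9] = 1,  a[10] = 0,  a[11] = 3,  a[12] = 2,  a[13] = 2,  a[14] = 4,  a[15] = 2,  a[16] = 0,  a[17] = 1,  a[18] = 4,  a[19] = 4,  a[20] = 3,  a[21] = 4,  a[22] = 0,  a[23] = 2,  a[24] = 3,  a[25] = 3,  a[26] = 1.
Since (a[25], a[26]) = (a[1], a[2]) = (3, 1) (two consecutive terms determine the rest), the sequence is periodic with period 24.
So a[294] = a[1 + ((294-1) mod 24)] = a[6] = 1.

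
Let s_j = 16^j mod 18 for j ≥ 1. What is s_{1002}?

We have s_1 = 16,  s_2 = 4,  s_3 = 10,  s_4 = 16.
Since s_4 = s_1 = 16, the sequence is periodic with period 3.
So s_{1002} = s_{1 + ((1002-1) mod 3)} = s_3 = 10.

10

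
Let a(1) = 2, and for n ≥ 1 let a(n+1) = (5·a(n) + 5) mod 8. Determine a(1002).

Listing terms: a(1) = 2; a(2) = 7; a(3) = 0; a(4) = 5; a(5) = 6; a(6) = 3; a(7) = 4; a(8) = 1; a(9) = 2.
The sequence repeats with period 8.
(1002 - 1) mod 8 = 1, so a(1002) = a(2) = 7.

7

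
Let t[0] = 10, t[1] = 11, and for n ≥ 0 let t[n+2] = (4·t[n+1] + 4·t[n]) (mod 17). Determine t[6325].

2

Listing terms: t[0] = 10,  t[1] = 11,  t[2] = 16,  t[3] = 6,  t[4] = 3,  t[5] = 2,  t[6] = 3,  t[7] = 3,  t[8] = 7,  t[9] = 6,  t[10] = 1,  t[11] = 11,  t[12] = 14,  t[13] = 15,  t[14] = 14,  t[15] = 14,  t[16] = 10,  t[17] = 11.
The sequence repeats with period 16.
(6325 - 0) mod 16 = 5, so t[6325] = t[5] = 2.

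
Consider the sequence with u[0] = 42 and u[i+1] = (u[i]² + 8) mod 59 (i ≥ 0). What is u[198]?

25

Listing terms: u[0] = 42; u[1] = 2; u[2] = 12; u[3] = 34; u[4] = 43; u[5] = 28; u[6] = 25; u[7] = 43.
Since u[7] = u[4] = 43, the sequence is eventually periodic: after a pre-period of length 4 it cycles with period 3.
For i ≥ 4, u[i] depends only on (i - 4) mod 3. (198 - 4) mod 3 = 2, so u[198] = u[6] = 25.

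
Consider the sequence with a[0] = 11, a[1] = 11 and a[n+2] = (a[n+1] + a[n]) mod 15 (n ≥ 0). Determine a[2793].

Computing terms: a[0] = 11,  a[1] = 11,  a[2] = 7,  a[3] = 3,  a[4] = 10,  a[5] = 13,  a[6] = 8,  a[7] = 6,  a[8] = 14,  a[9] = 5,  a[10] = 4,  a[11] = 9,  a[12] = 13,  a[13] = 7,  a[14] = 5,  a[15] = 12,  a[16] = 2,  a[17] = 14,  a[18] = 1,  a[19] = 0,  a[20] = 1,  a[21] = 1,  a[22] = 2,  a[23] = 3,  a[24] = 5,  a[25] = 8,  a[26] = 13,  a[27] = 6,  a[28] = 4,  a[29] = 10,  a[30] = 14,  a[31] = 9,  a[32] = 8,  a[33] = 2,  a[34] = 10,  a[35] = 12,  a[36] = 7,  a[37] = 4,  a[38] = 11,  a[39] = 0,  a[40] = 11,  a[41] = 11.
Since (a[40], a[41]) = (a[0], a[1]) = (11, 11) (two consecutive terms determine the rest), the sequence is periodic with period 40.
(2793 - 0) mod 40 = 33, so a[2793] = a[33] = 2.

2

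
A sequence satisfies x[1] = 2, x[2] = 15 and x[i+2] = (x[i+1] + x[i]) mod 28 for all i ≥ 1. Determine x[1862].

x[1] = 2; x[2] = 15; x[3] = 17; x[4] = 4; x[5] = 21; x[6] = 25; x[7] = 18; x[8] = 15; x[9] = 5; x[10] = 20; x[11] = 25; x[12] = 17; x[13] = 14; x[14] = 3; x[15] = 17; x[16] = 20; x[17] = 9; x[18] = 1; x[19] = 10; x[20] = 11; x[21] = 21; x[22] = 4; x[23] = 25; x[24] = 1; x[25] = 26; x[26] = 27; x[27] = 25; x[28] = 24; x[29] = 21; x[30] = 17; x[31] = 10; x[32] = 27; x[33] = 9; x[34] = 8; x[35] = 17; x[36] = 25; x[37] = 14; x[38] = 11; x[39] = 25; x[40] = 8; x[41] = 5; x[42] = 13; x[43] = 18; x[44] = 3; x[45] = 21; x[46] = 24; x[47] = 17; x[48] = 13; x[49] = 2; x[50] = 15.
Since (x[49], x[50]) = (x[1], x[2]) = (2, 15) (two consecutive terms determine the rest), the sequence is periodic with period 48.
So x[1862] = x[1 + ((1862-1) mod 48)] = x[38] = 11.

11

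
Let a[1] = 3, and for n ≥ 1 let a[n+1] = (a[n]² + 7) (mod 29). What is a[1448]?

Listing terms: a[1] = 3,  a[2] = 16,  a[3] = 2,  a[4] = 11,  a[5] = 12,  a[6] = 6,  a[7] = 14,  a[8] = 0,  a[9] = 7,  a[10] = 27,  a[11] = 11.
Since a[11] = a[4] = 11, the sequence is eventually periodic: after a pre-period of length 3 it cycles with period 7.
For n ≥ 4, a[n] depends only on (n - 4) mod 7. (1448 - 4) mod 7 = 2, so a[1448] = a[6] = 6.

6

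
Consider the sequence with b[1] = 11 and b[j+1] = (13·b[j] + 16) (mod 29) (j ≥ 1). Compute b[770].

We have b[1] = 11,  b[2] = 14,  b[3] = 24,  b[4] = 9,  b[5] = 17,  b[6] = 5,  b[7] = 23,  b[8] = 25,  b[9] = 22,  b[10] = 12,  b[11] = 27,  b[12] = 19,  b[13] = 2,  b[14] = 13,  b[15] = 11.
Since b[15] = b[1] = 11, the sequence is periodic with period 14.
So b[770] = b[1 + ((770-1) mod 14)] = b[14] = 13.

13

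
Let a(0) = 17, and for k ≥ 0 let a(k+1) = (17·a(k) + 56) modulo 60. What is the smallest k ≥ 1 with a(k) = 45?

1

Computing terms: a(0) = 17, a(1) = 45, a(2) = 41, a(3) = 33, a(4) = 17.
Since a(4) = a(0) = 17, the sequence is periodic with period 4.
The value 45 first appears (with k ≥ 1) at a(1).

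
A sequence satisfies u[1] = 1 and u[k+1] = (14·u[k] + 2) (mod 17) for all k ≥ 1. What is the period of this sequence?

16

Listing terms: u[1] = 1,  u[2] = 16,  u[3] = 5,  u[4] = 4,  u[5] = 7,  u[6] = 15,  u[7] = 8,  u[8] = 12,  u[9] = 0,  u[10] = 2,  u[11] = 13,  u[12] = 14,  u[13] = 11,  u[14] = 3,  u[15] = 10,  u[16] = 6,  u[17] = 1.
The sequence repeats with period 16.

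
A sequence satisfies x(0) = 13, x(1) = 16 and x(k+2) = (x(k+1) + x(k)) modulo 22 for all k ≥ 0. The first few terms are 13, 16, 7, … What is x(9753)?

Computing terms: x(0) = 13, x(1) = 16, x(2) = 7, x(3) = 1, x(4) = 8, x(5) = 9, x(6) = 17, x(7) = 4, x(8) = 21, x(9) = 3, x(10) = 2, x(11) = 5, x(12) = 7, x(13) = 12, x(14) = 19, x(15) = 9, x(16) = 6, x(17) = 15, x(18) = 21, x(19) = 14, x(20) = 13, x(21) = 5, x(22) = 18, x(23) = 1, x(24) = 19, x(25) = 20, x(26) = 17, x(27) = 15, x(28) = 10, x(29) = 3, x(30) = 13, x(31) = 16.
Since (x(30), x(31)) = (x(0), x(1)) = (13, 16) (two consecutive terms determine the rest), the sequence is periodic with period 30.
So x(9753) = x(0 + ((9753-0) mod 30)) = x(3) = 1.

1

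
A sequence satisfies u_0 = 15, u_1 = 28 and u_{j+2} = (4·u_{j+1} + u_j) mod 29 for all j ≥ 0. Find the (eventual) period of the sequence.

14

We have u_0 = 15, u_1 = 28, u_2 = 11, u_3 = 14, u_4 = 9, u_5 = 21, u_6 = 6, u_7 = 16, u_8 = 12, u_9 = 6, u_{10} = 7, u_{11} = 5, u_{12} = 27, u_{13} = 26, u_{14} = 15, u_{15} = 28.
The sequence repeats with period 14.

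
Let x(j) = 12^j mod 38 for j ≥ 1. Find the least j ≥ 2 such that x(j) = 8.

We have x(1) = 12; x(2) = 30; x(3) = 18; x(4) = 26; x(5) = 8; x(6) = 20; x(7) = 12.
The sequence repeats with period 6.
The value 8 first appears (with j ≥ 2) at x(5).

5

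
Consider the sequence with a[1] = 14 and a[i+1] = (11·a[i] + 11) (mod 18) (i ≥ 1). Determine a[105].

8

We have a[1] = 14; a[2] = 3; a[3] = 8; a[4] = 9; a[5] = 2; a[6] = 15; a[7] = 14.
The sequence repeats with period 6.
So a[105] = a[1 + ((105-1) mod 6)] = a[3] = 8.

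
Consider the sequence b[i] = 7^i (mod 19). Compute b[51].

Computing terms: b[1] = 7; b[2] = 11; b[3] = 1; b[4] = 7.
Since b[4] = b[1] = 7, the sequence is periodic with period 3.
(51 - 1) mod 3 = 2, so b[51] = b[3] = 1.

1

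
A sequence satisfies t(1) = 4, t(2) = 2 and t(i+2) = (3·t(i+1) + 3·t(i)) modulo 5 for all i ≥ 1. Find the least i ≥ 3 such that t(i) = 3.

Listing terms: t(1) = 4,  t(2) = 2,  t(3) = 3,  t(4) = 0,  t(5) = 4,  t(6) = 2.
Since (t(5), t(6)) = (t(1), t(2)) = (4, 2) (two consecutive terms determine the rest), the sequence is periodic with period 4.
The value 3 first appears (with i ≥ 3) at t(3).

3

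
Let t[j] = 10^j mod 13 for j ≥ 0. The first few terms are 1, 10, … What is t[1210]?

We have t[0] = 1; t[1] = 10; t[2] = 9; t[3] = 12; t[4] = 3; t[5] = 4; t[6] = 1.
Since t[6] = t[0] = 1, the sequence is periodic with period 6.
So t[1210] = t[0 + ((1210-0) mod 6)] = t[4] = 3.

3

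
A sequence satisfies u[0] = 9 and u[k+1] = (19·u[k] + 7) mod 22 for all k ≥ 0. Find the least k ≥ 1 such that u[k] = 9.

Computing terms: u[0] = 9; u[1] = 2; u[2] = 1; u[3] = 4; u[4] = 17; u[5] = 0; u[6] = 7; u[7] = 8; u[8] = 5; u[9] = 14; u[10] = 9.
The sequence repeats with period 10.
The value 9 next appears (with k ≥ 1) at u[10].

10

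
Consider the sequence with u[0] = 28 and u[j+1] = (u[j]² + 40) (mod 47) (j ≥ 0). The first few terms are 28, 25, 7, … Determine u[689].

35

Computing terms: u[0] = 28,  u[1] = 25,  u[2] = 7,  u[3] = 42,  u[4] = 18,  u[5] = 35,  u[6] = 43,  u[7] = 9,  u[8] = 27,  u[9] = 17,  u[10] = 0,  u[11] = 40,  u[12] = 42.
Since u[12] = u[3] = 42, the sequence is eventually periodic: after a pre-period of length 3 it cycles with period 9.
For j ≥ 3, u[j] depends only on (j - 3) mod 9. (689 - 3) mod 9 = 2, so u[689] = u[5] = 35.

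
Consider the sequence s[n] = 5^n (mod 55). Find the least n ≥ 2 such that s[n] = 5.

Listing terms: s[1] = 5; s[2] = 25; s[3] = 15; s[4] = 20; s[5] = 45; s[6] = 5.
The sequence repeats with period 5.
The value 5 next appears (with n ≥ 2) at s[6].

6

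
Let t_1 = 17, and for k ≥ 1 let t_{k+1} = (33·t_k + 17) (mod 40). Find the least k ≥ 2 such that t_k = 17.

Computing terms: t_1 = 17; t_2 = 18; t_3 = 11; t_4 = 20; t_5 = 37; t_6 = 38; t_7 = 31; t_8 = 0; t_9 = 17.
Since t_9 = t_1 = 17, the sequence is periodic with period 8.
The value 17 next appears (with k ≥ 2) at t_9.

9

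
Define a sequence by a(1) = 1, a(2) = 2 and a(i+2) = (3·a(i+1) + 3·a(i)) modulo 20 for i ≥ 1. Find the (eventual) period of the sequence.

We have a(1) = 1,  a(2) = 2,  a(3) = 9,  a(4) = 13,  a(5) = 6,  a(6) = 17,  a(7) = 9,  a(8) = 18,  a(9) = 1,  a(10) = 17,  a(11) = 14,  a(12) = 13,  a(13) = 1,  a(14) = 2.
Since (a(13), a(14)) = (a(1), a(2)) = (1, 2) (two consecutive terms determine the rest), the sequence is periodic with period 12.

12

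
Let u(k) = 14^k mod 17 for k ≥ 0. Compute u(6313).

3

We have u(0) = 1; u(1) = 14; u(2) = 9; u(3) = 7; u(4) = 13; u(5) = 12; u(6) = 15; u(7) = 6; u(8) = 16; u(9) = 3; u(10) = 8; u(11) = 10; u(12) = 4; u(13) = 5; u(14) = 2; u(15) = 11; u(16) = 1.
Since u(16) = u(0) = 1, the sequence is periodic with period 16.
So u(6313) = u(0 + ((6313-0) mod 16)) = u(9) = 3.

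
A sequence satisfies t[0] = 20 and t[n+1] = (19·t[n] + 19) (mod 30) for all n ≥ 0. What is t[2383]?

9

Computing terms: t[0] = 20, t[1] = 9, t[2] = 10, t[3] = 29, t[4] = 0, t[5] = 19, t[6] = 20.
Since t[6] = t[0] = 20, the sequence is periodic with period 6.
(2383 - 0) mod 6 = 1, so t[2383] = t[1] = 9.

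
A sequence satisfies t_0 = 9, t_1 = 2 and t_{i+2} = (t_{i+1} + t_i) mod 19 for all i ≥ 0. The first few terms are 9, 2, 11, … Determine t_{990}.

We have t_0 = 9; t_1 = 2; t_2 = 11; t_3 = 13; t_4 = 5; t_5 = 18; t_6 = 4; t_7 = 3; t_8 = 7; t_9 = 10; t_{10} = 17; t_{11} = 8; t_{12} = 6; t_{13} = 14; t_{14} = 1; t_{15} = 15; t_{16} = 16; t_{17} = 12; t_{18} = 9; t_{19} = 2.
The sequence repeats with period 18.
So t_{990} = t_{0 + ((990-0) mod 18)} = t_0 = 9.

9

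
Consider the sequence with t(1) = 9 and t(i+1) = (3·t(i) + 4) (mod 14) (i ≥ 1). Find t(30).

11

Listing terms: t(1) = 9; t(2) = 3; t(3) = 13; t(4) = 1; t(5) = 7; t(6) = 11; t(7) = 9.
Since t(7) = t(1) = 9, the sequence is periodic with period 6.
(30 - 1) mod 6 = 5, so t(30) = t(6) = 11.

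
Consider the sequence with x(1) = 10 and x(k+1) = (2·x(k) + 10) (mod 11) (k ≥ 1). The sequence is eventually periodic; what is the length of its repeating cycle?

10

We have x(1) = 10; x(2) = 8; x(3) = 4; x(4) = 7; x(5) = 2; x(6) = 3; x(7) = 5; x(8) = 9; x(9) = 6; x(10) = 0; x(11) = 10.
Since x(11) = x(1) = 10, the sequence is periodic with period 10.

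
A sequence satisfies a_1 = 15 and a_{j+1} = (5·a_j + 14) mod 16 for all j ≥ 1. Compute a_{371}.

a_1 = 15,  a_2 = 9,  a_3 = 11,  a_4 = 5,  a_5 = 7,  a_6 = 1,  a_7 = 3,  a_8 = 13,  a_9 = 15.
Since a_9 = a_1 = 15, the sequence is periodic with period 8.
So a_{371} = a_{1 + ((371-1) mod 8)} = a_3 = 11.

11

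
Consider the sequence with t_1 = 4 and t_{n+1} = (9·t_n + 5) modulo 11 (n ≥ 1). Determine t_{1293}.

0

t_1 = 4,  t_2 = 8,  t_3 = 0,  t_4 = 5,  t_5 = 6,  t_6 = 4.
The sequence repeats with period 5.
(1293 - 1) mod 5 = 2, so t_{1293} = t_3 = 0.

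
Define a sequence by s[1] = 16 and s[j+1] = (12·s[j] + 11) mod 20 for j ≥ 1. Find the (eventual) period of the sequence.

Computing terms: s[1] = 16,  s[2] = 3,  s[3] = 7,  s[4] = 15,  s[5] = 11,  s[6] = 3.
Since s[6] = s[2] = 3, the sequence is eventually periodic: after a pre-period of length 1 it cycles with period 4.

4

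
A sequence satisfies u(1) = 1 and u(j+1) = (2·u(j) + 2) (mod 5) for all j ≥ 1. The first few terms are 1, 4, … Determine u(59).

0

We have u(1) = 1,  u(2) = 4,  u(3) = 0,  u(4) = 2,  u(5) = 1.
The sequence repeats with period 4.
(59 - 1) mod 4 = 2, so u(59) = u(3) = 0.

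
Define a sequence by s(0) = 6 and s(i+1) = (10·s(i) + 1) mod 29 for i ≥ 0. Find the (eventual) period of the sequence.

s(0) = 6; s(1) = 3; s(2) = 2; s(3) = 21; s(4) = 8; s(5) = 23; s(6) = 28; s(7) = 20; s(8) = 27; s(9) = 10; s(10) = 14; s(11) = 25; s(12) = 19; s(13) = 17; s(14) = 26; s(15) = 0; s(16) = 1; s(17) = 11; s(18) = 24; s(19) = 9; s(20) = 4; s(21) = 12; s(22) = 5; s(23) = 22; s(24) = 18; s(25) = 7; s(26) = 13; s(27) = 15; s(28) = 6.
Since s(28) = s(0) = 6, the sequence is periodic with period 28.

28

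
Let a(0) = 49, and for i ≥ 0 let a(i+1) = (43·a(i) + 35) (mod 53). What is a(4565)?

We have a(0) = 49; a(1) = 22; a(2) = 27; a(3) = 30; a(4) = 0; a(5) = 35; a(6) = 3; a(7) = 5; a(8) = 38; a(9) = 26; a(10) = 40; a(11) = 6; a(12) = 28; a(13) = 20; a(14) = 47; a(15) = 42; a(16) = 39; a(17) = 16; a(18) = 34; a(19) = 13; a(20) = 11; a(21) = 31; a(22) = 43; a(23) = 29; a(24) = 10; a(25) = 41; a(26) = 49.
The sequence repeats with period 26.
(4565 - 0) mod 26 = 15, so a(4565) = a(15) = 42.

42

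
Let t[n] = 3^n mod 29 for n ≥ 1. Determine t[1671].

18

t[1] = 3; t[2] = 9; t[3] = 27; t[4] = 23; t[5] = 11; t[6] = 4; t[7] = 12; t[8] = 7; t[9] = 21; t[10] = 5; t[11] = 15; t[12] = 16; t[13] = 19; t[14] = 28; t[15] = 26; t[16] = 20; t[17] = 2; t[18] = 6; t[19] = 18; t[20] = 25; t[21] = 17; t[22] = 22; t[23] = 8; t[24] = 24; t[25] = 14; t[26] = 13; t[27] = 10; t[28] = 1; t[29] = 3.
Since t[29] = t[1] = 3, the sequence is periodic with period 28.
(1671 - 1) mod 28 = 18, so t[1671] = t[19] = 18.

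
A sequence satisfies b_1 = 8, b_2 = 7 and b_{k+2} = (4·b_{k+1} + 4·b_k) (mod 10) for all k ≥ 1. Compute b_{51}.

0

Listing terms: b_1 = 8; b_2 = 7; b_3 = 0; b_4 = 8; b_5 = 2; b_6 = 0; b_7 = 8.
Since (b_6, b_7) = (b_3, b_4) = (0, 8) (two consecutive terms determine the rest), the sequence is eventually periodic: after a pre-period of length 2 it cycles with period 3.
For k ≥ 3, b_k depends only on (k - 3) mod 3. (51 - 3) mod 3 = 0, so b_{51} = b_3 = 0.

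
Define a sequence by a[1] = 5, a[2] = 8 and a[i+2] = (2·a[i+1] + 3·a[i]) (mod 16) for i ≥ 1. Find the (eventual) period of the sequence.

16

Listing terms: a[1] = 5; a[2] = 8; a[3] = 15; a[4] = 6; a[5] = 9; a[6] = 4; a[7] = 3; a[8] = 2; a[9] = 13; a[10] = 0; a[11] = 7; a[12] = 14; a[13] = 1; a[14] = 12; a[15] = 11; a[16] = 10; a[17] = 5; a[18] = 8.
The sequence repeats with period 16.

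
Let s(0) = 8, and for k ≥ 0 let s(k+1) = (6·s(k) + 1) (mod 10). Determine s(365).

s(0) = 8,  s(1) = 9,  s(2) = 5,  s(3) = 1,  s(4) = 7,  s(5) = 3,  s(6) = 9.
Since s(6) = s(1) = 9, the sequence is eventually periodic: after a pre-period of length 1 it cycles with period 5.
For k ≥ 1, s(k) depends only on (k - 1) mod 5. (365 - 1) mod 5 = 4, so s(365) = s(5) = 3.

3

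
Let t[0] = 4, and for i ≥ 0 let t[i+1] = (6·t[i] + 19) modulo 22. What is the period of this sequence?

t[0] = 4, t[1] = 21, t[2] = 13, t[3] = 9, t[4] = 7, t[5] = 17, t[6] = 11, t[7] = 19, t[8] = 1, t[9] = 3, t[10] = 15, t[11] = 21.
Since t[11] = t[1] = 21, the sequence is eventually periodic: after a pre-period of length 1 it cycles with period 10.

10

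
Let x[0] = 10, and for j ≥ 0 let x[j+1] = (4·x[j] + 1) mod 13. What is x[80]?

We have x[0] = 10,  x[1] = 2,  x[2] = 9,  x[3] = 11,  x[4] = 6,  x[5] = 12,  x[6] = 10.
The sequence repeats with period 6.
(80 - 0) mod 6 = 2, so x[80] = x[2] = 9.

9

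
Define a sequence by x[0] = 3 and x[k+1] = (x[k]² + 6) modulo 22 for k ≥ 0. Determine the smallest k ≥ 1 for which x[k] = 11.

2

Listing terms: x[0] = 3,  x[1] = 15,  x[2] = 11,  x[3] = 17,  x[4] = 9,  x[5] = 21,  x[6] = 7,  x[7] = 11.
Since x[7] = x[2] = 11, the sequence is eventually periodic: after a pre-period of length 2 it cycles with period 5.
The value 11 first appears (with k ≥ 1) at x[2].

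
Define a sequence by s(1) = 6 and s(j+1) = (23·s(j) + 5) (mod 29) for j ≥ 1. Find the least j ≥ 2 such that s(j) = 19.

We have s(1) = 6; s(2) = 27; s(3) = 17; s(4) = 19; s(5) = 7; s(6) = 21; s(7) = 24; s(8) = 6.
The sequence repeats with period 7.
The value 19 first appears (with j ≥ 2) at s(4).

4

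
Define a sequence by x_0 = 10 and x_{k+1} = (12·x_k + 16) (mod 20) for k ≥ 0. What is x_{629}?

x_0 = 10; x_1 = 16; x_2 = 8; x_3 = 12; x_4 = 0; x_5 = 16.
Since x_5 = x_1 = 16, the sequence is eventually periodic: after a pre-period of length 1 it cycles with period 4.
For k ≥ 1, x_k depends only on (k - 1) mod 4. (629 - 1) mod 4 = 0, so x_{629} = x_1 = 16.

16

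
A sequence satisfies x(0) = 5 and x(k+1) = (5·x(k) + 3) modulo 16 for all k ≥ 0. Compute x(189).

x(0) = 5; x(1) = 12; x(2) = 15; x(3) = 14; x(4) = 9; x(5) = 0; x(6) = 3; x(7) = 2; x(8) = 13; x(9) = 4; x(10) = 7; x(11) = 6; x(12) = 1; x(13) = 8; x(14) = 11; x(15) = 10; x(16) = 5.
Since x(16) = x(0) = 5, the sequence is periodic with period 16.
(189 - 0) mod 16 = 13, so x(189) = x(13) = 8.

8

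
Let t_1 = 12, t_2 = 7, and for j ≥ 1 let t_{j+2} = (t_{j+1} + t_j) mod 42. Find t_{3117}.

39

t_1 = 12, t_2 = 7, t_3 = 19, t_4 = 26, t_5 = 3, t_6 = 29, t_7 = 32, t_8 = 19, t_9 = 9, t_{10} = 28, t_{11} = 37, t_{12} = 23, t_{13} = 18, t_{14} = 41, t_{15} = 17, t_{16} = 16, t_{17} = 33, t_{18} = 7, t_{19} = 40, t_{20} = 5, t_{21} = 3, t_{22} = 8, t_{23} = 11, t_{24} = 19, t_{25} = 30, t_{26} = 7, t_{27} = 37, t_{28} = 2, t_{29} = 39, t_{30} = 41, t_{31} = 38, t_{32} = 37, t_{33} = 33, t_{34} = 28, t_{35} = 19, t_{36} = 5, t_{37} = 24, t_{38} = 29, t_{39} = 11, t_{40} = 40, t_{41} = 9, t_{42} = 7, t_{43} = 16, t_{44} = 23, t_{45} = 39, t_{46} = 20, t_{47} = 17, t_{48} = 37, t_{49} = 12, t_{50} = 7.
Since (t_{49}, t_{50}) = (t_1, t_2) = (12, 7) (two consecutive terms determine the rest), the sequence is periodic with period 48.
(3117 - 1) mod 48 = 44, so t_{3117} = t_{45} = 39.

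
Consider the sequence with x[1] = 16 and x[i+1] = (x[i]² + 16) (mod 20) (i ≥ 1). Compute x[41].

Listing terms: x[1] = 16; x[2] = 12; x[3] = 0; x[4] = 16.
Since x[4] = x[1] = 16, the sequence is periodic with period 3.
(41 - 1) mod 3 = 1, so x[41] = x[2] = 12.

12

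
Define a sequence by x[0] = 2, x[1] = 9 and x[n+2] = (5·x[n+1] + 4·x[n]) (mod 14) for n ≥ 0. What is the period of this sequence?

x[0] = 2; x[1] = 9; x[2] = 11; x[3] = 7; x[4] = 9; x[5] = 3; x[6] = 9; x[7] = 1; x[8] = 13; x[9] = 13; x[10] = 5; x[11] = 7; x[12] = 13; x[13] = 9; x[14] = 13; x[15] = 3; x[16] = 11; x[17] = 11; x[18] = 1; x[19] = 7; x[20] = 11; x[21] = 13; x[22] = 11; x[23] = 9; x[24] = 5; x[25] = 5; x[26] = 3; x[27] = 7; x[28] = 5; x[29] = 11; x[30] = 5; x[31] = 13; x[32] = 1; x[33] = 1; x[34] = 9; x[35] = 7; x[36] = 1; x[37] = 5; x[38] = 1; x[39] = 11; x[40] = 3; x[41] = 3; x[42] = 13; x[43] = 7; x[44] = 3; x[45] = 1; x[46] = 3; x[47] = 5; x[48] = 9; x[49] = 9; x[50] = 11.
Since (x[49], x[50]) = (x[1], x[2]) = (9, 11) (two consecutive terms determine the rest), the sequence is eventually periodic: after a pre-period of length 1 it cycles with period 48.

48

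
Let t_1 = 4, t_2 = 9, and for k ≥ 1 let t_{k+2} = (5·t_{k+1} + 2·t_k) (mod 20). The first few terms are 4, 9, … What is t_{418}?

We have t_1 = 4, t_2 = 9, t_3 = 13, t_4 = 3, t_5 = 1, t_6 = 11, t_7 = 17, t_8 = 7, t_9 = 9, t_{10} = 19, t_{11} = 13, t_{12} = 3.
Since (t_{11}, t_{12}) = (t_3, t_4) = (13, 3) (two consecutive terms determine the rest), the sequence is eventually periodic: after a pre-period of length 2 it cycles with period 8.
For k ≥ 3, t_k depends only on (k - 3) mod 8. (418 - 3) mod 8 = 7, so t_{418} = t_{10} = 19.

19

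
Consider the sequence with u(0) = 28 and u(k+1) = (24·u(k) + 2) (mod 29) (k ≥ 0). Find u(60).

8

We have u(0) = 28,  u(1) = 7,  u(2) = 25,  u(3) = 22,  u(4) = 8,  u(5) = 20,  u(6) = 18,  u(7) = 28.
The sequence repeats with period 7.
(60 - 0) mod 7 = 4, so u(60) = u(4) = 8.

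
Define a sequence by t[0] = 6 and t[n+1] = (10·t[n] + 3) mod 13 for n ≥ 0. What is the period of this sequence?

We have t[0] = 6; t[1] = 11; t[2] = 9; t[3] = 2; t[4] = 10; t[5] = 12; t[6] = 6.
Since t[6] = t[0] = 6, the sequence is periodic with period 6.

6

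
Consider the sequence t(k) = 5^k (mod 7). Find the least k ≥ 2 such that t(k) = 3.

5

We have t(1) = 5,  t(2) = 4,  t(3) = 6,  t(4) = 2,  t(5) = 3,  t(6) = 1,  t(7) = 5.
Since t(7) = t(1) = 5, the sequence is periodic with period 6.
The value 3 first appears (with k ≥ 2) at t(5).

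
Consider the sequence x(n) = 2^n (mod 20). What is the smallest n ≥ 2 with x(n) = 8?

3

Computing terms: x(1) = 2,  x(2) = 4,  x(3) = 8,  x(4) = 16,  x(5) = 12,  x(6) = 4.
Since x(6) = x(2) = 4, the sequence is eventually periodic: after a pre-period of length 1 it cycles with period 4.
The value 8 first appears (with n ≥ 2) at x(3).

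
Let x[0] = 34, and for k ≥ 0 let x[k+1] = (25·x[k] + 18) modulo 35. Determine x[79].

28

x[0] = 34,  x[1] = 28,  x[2] = 18,  x[3] = 13,  x[4] = 28.
Since x[4] = x[1] = 28, the sequence is eventually periodic: after a pre-period of length 1 it cycles with period 3.
For k ≥ 1, x[k] depends only on (k - 1) mod 3. (79 - 1) mod 3 = 0, so x[79] = x[1] = 28.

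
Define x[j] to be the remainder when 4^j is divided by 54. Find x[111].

10

We have x[0] = 1; x[1] = 4; x[2] = 16; x[3] = 10; x[4] = 40; x[5] = 52; x[6] = 46; x[7] = 22; x[8] = 34; x[9] = 28; x[10] = 4.
Since x[10] = x[1] = 4, the sequence is eventually periodic: after a pre-period of length 1 it cycles with period 9.
For j ≥ 1, x[j] depends only on (j - 1) mod 9. (111 - 1) mod 9 = 2, so x[111] = x[3] = 10.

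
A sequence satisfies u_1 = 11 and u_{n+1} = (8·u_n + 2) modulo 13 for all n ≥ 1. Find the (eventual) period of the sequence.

4

We have u_1 = 11; u_2 = 12; u_3 = 7; u_4 = 6; u_5 = 11.
Since u_5 = u_1 = 11, the sequence is periodic with period 4.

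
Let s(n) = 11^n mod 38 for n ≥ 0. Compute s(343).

11

Computing terms: s(0) = 1, s(1) = 11, s(2) = 7, s(3) = 1.
Since s(3) = s(0) = 1, the sequence is periodic with period 3.
(343 - 0) mod 3 = 1, so s(343) = s(1) = 11.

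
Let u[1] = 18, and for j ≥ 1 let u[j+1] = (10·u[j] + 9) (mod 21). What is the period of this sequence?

Listing terms: u[1] = 18,  u[2] = 0,  u[3] = 9,  u[4] = 15,  u[5] = 12,  u[6] = 3,  u[7] = 18.
Since u[7] = u[1] = 18, the sequence is periodic with period 6.

6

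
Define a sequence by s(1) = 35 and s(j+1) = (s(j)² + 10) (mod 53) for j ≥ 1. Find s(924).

s(1) = 35; s(2) = 16; s(3) = 1; s(4) = 11; s(5) = 25; s(6) = 52; s(7) = 11.
Since s(7) = s(4) = 11, the sequence is eventually periodic: after a pre-period of length 3 it cycles with period 3.
For j ≥ 4, s(j) depends only on (j - 4) mod 3. (924 - 4) mod 3 = 2, so s(924) = s(6) = 52.

52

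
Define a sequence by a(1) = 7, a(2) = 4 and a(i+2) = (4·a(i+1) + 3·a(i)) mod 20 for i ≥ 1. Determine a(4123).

a(1) = 7,  a(2) = 4,  a(3) = 17,  a(4) = 0,  a(5) = 11,  a(6) = 4,  a(7) = 9,  a(8) = 8,  a(9) = 19,  a(10) = 0,  a(11) = 17,  a(12) = 8,  a(13) = 3,  a(14) = 16,  a(15) = 13,  a(16) = 0,  a(17) = 19,  a(18) = 16,  a(19) = 1,  a(20) = 12,  a(21) = 11,  a(22) = 0,  a(23) = 13,  a(24) = 12,  a(25) = 7,  a(26) = 4.
Since (a(25), a(26)) = (a(1), a(2)) = (7, 4) (two consecutive terms determine the rest), the sequence is periodic with period 24.
(4123 - 1) mod 24 = 18, so a(4123) = a(19) = 1.

1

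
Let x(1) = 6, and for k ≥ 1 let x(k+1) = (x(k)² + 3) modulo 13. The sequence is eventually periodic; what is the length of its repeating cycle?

5

Listing terms: x(1) = 6, x(2) = 0, x(3) = 3, x(4) = 12, x(5) = 4, x(6) = 6.
Since x(6) = x(1) = 6, the sequence is periodic with period 5.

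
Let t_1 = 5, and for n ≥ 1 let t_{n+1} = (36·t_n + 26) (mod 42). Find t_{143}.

We have t_1 = 5,  t_2 = 38,  t_3 = 8,  t_4 = 20,  t_5 = 32,  t_6 = 2,  t_7 = 14,  t_8 = 26,  t_9 = 38.
Since t_9 = t_2 = 38, the sequence is eventually periodic: after a pre-period of length 1 it cycles with period 7.
For n ≥ 2, t_n depends only on (n - 2) mod 7. (143 - 2) mod 7 = 1, so t_{143} = t_3 = 8.

8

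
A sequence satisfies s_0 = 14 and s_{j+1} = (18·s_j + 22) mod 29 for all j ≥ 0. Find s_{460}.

11

We have s_0 = 14,  s_1 = 13,  s_2 = 24,  s_3 = 19,  s_4 = 16,  s_5 = 20,  s_6 = 5,  s_7 = 25,  s_8 = 8,  s_9 = 21,  s_{10} = 23,  s_{11} = 1,  s_{12} = 11,  s_{13} = 17,  s_{14} = 9,  s_{15} = 10,  s_{16} = 28,  s_{17} = 4,  s_{18} = 7,  s_{19} = 3,  s_{20} = 18,  s_{21} = 27,  s_{22} = 15,  s_{23} = 2,  s_{24} = 0,  s_{25} = 22,  s_{26} = 12,  s_{27} = 6,  s_{28} = 14.
Since s_{28} = s_0 = 14, the sequence is periodic with period 28.
So s_{460} = s_{0 + ((460-0) mod 28)} = s_{12} = 11.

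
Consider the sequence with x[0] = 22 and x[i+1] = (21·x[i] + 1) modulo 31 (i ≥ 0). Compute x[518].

x[0] = 22; x[1] = 29; x[2] = 21; x[3] = 8; x[4] = 14; x[5] = 16; x[6] = 27; x[7] = 10; x[8] = 25; x[9] = 30; x[10] = 11; x[11] = 15; x[12] = 6; x[13] = 3; x[14] = 2; x[15] = 12; x[16] = 5; x[17] = 13; x[18] = 26; x[19] = 20; x[20] = 18; x[21] = 7; x[22] = 24; x[23] = 9; x[24] = 4; x[25] = 23; x[26] = 19; x[27] = 28; x[28] = 0; x[29] = 1; x[30] = 22.
Since x[30] = x[0] = 22, the sequence is periodic with period 30.
So x[518] = x[0 + ((518-0) mod 30)] = x[8] = 25.

25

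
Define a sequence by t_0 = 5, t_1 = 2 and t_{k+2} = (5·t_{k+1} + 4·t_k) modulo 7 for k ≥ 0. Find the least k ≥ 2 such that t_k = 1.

8

t_0 = 5; t_1 = 2; t_2 = 2; t_3 = 4; t_4 = 0; t_5 = 2; t_6 = 3; t_7 = 2; t_8 = 1; t_9 = 6; t_{10} = 6; t_{11} = 5; t_{12} = 0; t_{13} = 6; t_{14} = 2; t_{15} = 6; t_{16} = 3; t_{17} = 4; t_{18} = 4; t_{19} = 1; t_{20} = 0; t_{21} = 4; t_{22} = 6; t_{23} = 4; t_{24} = 2; t_{25} = 5; t_{26} = 5; t_{27} = 3; t_{28} = 0; t_{29} = 5; t_{30} = 4; t_{31} = 5; t_{32} = 6; t_{33} = 1; t_{34} = 1; t_{35} = 2; t_{36} = 0; t_{37} = 1; t_{38} = 5; t_{39} = 1; t_{40} = 4; t_{41} = 3; t_{42} = 3; t_{43} = 6; t_{44} = 0; t_{45} = 3; t_{46} = 1; t_{47} = 3; t_{48} = 5; t_{49} = 2.
The sequence repeats with period 48.
The value 1 first appears (with k ≥ 2) at t_8.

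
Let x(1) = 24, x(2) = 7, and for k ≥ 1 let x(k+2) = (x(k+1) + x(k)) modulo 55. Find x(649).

We have x(1) = 24, x(2) = 7, x(3) = 31, x(4) = 38, x(5) = 14, x(6) = 52, x(7) = 11, x(8) = 8, x(9) = 19, x(10) = 27, x(11) = 46, x(12) = 18, x(13) = 9, x(14) = 27, x(15) = 36, x(16) = 8, x(17) = 44, x(18) = 52, x(19) = 41, x(20) = 38, x(21) = 24, x(22) = 7.
Since (x(21), x(22)) = (x(1), x(2)) = (24, 7) (two consecutive terms determine the rest), the sequence is periodic with period 20.
So x(649) = x(1 + ((649-1) mod 20)) = x(9) = 19.

19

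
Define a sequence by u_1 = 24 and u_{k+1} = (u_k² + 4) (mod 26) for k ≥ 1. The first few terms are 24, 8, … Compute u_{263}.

4

Computing terms: u_1 = 24, u_2 = 8, u_3 = 16, u_4 = 0, u_5 = 4, u_6 = 20, u_7 = 14, u_8 = 18, u_9 = 16.
Since u_9 = u_3 = 16, the sequence is eventually periodic: after a pre-period of length 2 it cycles with period 6.
For k ≥ 3, u_k depends only on (k - 3) mod 6. (263 - 3) mod 6 = 2, so u_{263} = u_5 = 4.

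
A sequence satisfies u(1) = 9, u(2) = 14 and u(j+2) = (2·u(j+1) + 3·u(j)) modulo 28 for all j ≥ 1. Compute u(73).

Listing terms: u(1) = 9; u(2) = 14; u(3) = 27; u(4) = 12; u(5) = 21; u(6) = 22; u(7) = 23; u(8) = 0; u(9) = 13; u(10) = 26; u(11) = 7; u(12) = 8; u(13) = 9; u(14) = 14.
Since (u(13), u(14)) = (u(1), u(2)) = (9, 14) (two consecutive terms determine the rest), the sequence is periodic with period 12.
(73 - 1) mod 12 = 0, so u(73) = u(1) = 9.

9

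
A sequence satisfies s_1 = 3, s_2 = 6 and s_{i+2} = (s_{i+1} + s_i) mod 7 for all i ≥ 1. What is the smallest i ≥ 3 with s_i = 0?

7

We have s_1 = 3,  s_2 = 6,  s_3 = 2,  s_4 = 1,  s_5 = 3,  s_6 = 4,  s_7 = 0,  s_8 = 4,  s_9 = 4,  s_{10} = 1,  s_{11} = 5,  s_{12} = 6,  s_{13} = 4,  s_{14} = 3,  s_{15} = 0,  s_{16} = 3,  s_{17} = 3,  s_{18} = 6.
The sequence repeats with period 16.
The value 0 first appears (with i ≥ 3) at s_7.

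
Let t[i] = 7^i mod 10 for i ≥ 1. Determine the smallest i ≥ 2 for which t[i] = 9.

2

Listing terms: t[1] = 7,  t[2] = 9,  t[3] = 3,  t[4] = 1,  t[5] = 7.
Since t[5] = t[1] = 7, the sequence is periodic with period 4.
The value 9 first appears (with i ≥ 2) at t[2].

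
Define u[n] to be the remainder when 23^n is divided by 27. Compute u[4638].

10

u[0] = 1, u[1] = 23, u[2] = 16, u[3] = 17, u[4] = 13, u[5] = 2, u[6] = 19, u[7] = 5, u[8] = 7, u[9] = 26, u[10] = 4, u[11] = 11, u[12] = 10, u[13] = 14, u[14] = 25, u[15] = 8, u[16] = 22, u[17] = 20, u[18] = 1.
The sequence repeats with period 18.
So u[4638] = u[0 + ((4638-0) mod 18)] = u[12] = 10.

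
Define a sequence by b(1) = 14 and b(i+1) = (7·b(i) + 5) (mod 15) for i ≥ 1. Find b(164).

b(1) = 14; b(2) = 13; b(3) = 6; b(4) = 2; b(5) = 4; b(6) = 3; b(7) = 11; b(8) = 7; b(9) = 9; b(10) = 8; b(11) = 1; b(12) = 12; b(13) = 14.
The sequence repeats with period 12.
So b(164) = b(1 + ((164-1) mod 12)) = b(8) = 7.

7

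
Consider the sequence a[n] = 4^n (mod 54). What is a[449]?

Listing terms: a[0] = 1,  a[1] = 4,  a[2] = 16,  a[3] = 10,  a[4] = 40,  a[5] = 52,  a[6] = 46,  a[7] = 22,  a[8] = 34,  a[9] = 28,  a[10] = 4.
Since a[10] = a[1] = 4, the sequence is eventually periodic: after a pre-period of length 1 it cycles with period 9.
For n ≥ 1, a[n] depends only on (n - 1) mod 9. (449 - 1) mod 9 = 7, so a[449] = a[8] = 34.

34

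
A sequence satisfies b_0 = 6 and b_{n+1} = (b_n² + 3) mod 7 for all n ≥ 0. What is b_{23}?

5

b_0 = 6,  b_1 = 4,  b_2 = 5,  b_3 = 0,  b_4 = 3,  b_5 = 5.
Since b_5 = b_2 = 5, the sequence is eventually periodic: after a pre-period of length 2 it cycles with period 3.
For n ≥ 2, b_n depends only on (n - 2) mod 3. (23 - 2) mod 3 = 0, so b_{23} = b_2 = 5.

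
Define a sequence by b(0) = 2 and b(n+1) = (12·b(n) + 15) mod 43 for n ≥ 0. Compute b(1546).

12

b(0) = 2; b(1) = 39; b(2) = 10; b(3) = 6; b(4) = 1; b(5) = 27; b(6) = 38; b(7) = 41; b(8) = 34; b(9) = 36; b(10) = 17; b(11) = 4; b(12) = 20; b(13) = 40; b(14) = 22; b(15) = 21; b(16) = 9; b(17) = 37; b(18) = 29; b(19) = 19; b(20) = 28; b(21) = 7; b(22) = 13; b(23) = 42; b(24) = 3; b(25) = 8; b(26) = 25; b(27) = 14; b(28) = 11; b(29) = 18; b(30) = 16; b(31) = 35; b(32) = 5; b(33) = 32; b(34) = 12; b(35) = 30; b(36) = 31; b(37) = 0; b(38) = 15; b(39) = 23; b(40) = 33; b(41) = 24; b(42) = 2.
The sequence repeats with period 42.
(1546 - 0) mod 42 = 34, so b(1546) = b(34) = 12.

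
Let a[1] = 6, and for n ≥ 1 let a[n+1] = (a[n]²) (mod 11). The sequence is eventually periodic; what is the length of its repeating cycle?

Computing terms: a[1] = 6, a[2] = 3, a[3] = 9, a[4] = 4, a[5] = 5, a[6] = 3.
Since a[6] = a[2] = 3, the sequence is eventually periodic: after a pre-period of length 1 it cycles with period 4.

4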